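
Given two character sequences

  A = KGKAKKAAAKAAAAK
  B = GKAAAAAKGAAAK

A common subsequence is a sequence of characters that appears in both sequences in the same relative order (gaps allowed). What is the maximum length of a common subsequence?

11

Pick G [2,1]; then K [3,2]; then A [4,4]; then A [7,5]; then A [8,6]; then A [9,7]; then K [10,8]; then A [12,10]; then A [13,11]; then A [14,12]; then K [15,13]; all 11 characters appear in both, in order, and the DP table's final entry dp[15][13] is also 11, so no common subsequence is longer.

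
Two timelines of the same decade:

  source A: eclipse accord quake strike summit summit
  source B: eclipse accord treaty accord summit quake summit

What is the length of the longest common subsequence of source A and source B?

Taking eclipse (source A #1, source B #1); then accord (source A #2, source B #4); then quake (source A #3, source B #6); then summit (source A #6, source B #7) gives a common subsequence of length 4, and the DP table's final entry dp[6][7] is also 4, so no common subsequence is longer.

4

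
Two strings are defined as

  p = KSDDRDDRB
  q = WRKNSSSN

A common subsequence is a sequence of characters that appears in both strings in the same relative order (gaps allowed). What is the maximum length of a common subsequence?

2

Pick K (p #1, q #3), S (p #2, q #7); all 2 characters appear in both, in order. The LCS DP gives dp[9][8] = 2, so this is optimal.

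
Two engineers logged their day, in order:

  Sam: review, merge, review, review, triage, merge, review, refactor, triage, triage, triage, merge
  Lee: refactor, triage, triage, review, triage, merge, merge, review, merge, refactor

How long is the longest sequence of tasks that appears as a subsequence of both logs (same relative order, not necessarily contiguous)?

Taking review at Sam[1]=Lee[4], merge at Sam[2]=Lee[7], review at Sam[4]=Lee[8], merge at Sam[6]=Lee[9], refactor at Sam[8]=Lee[10] gives a common subsequence of length 5. dp[12][10] = 5 confirms this is the maximum.

5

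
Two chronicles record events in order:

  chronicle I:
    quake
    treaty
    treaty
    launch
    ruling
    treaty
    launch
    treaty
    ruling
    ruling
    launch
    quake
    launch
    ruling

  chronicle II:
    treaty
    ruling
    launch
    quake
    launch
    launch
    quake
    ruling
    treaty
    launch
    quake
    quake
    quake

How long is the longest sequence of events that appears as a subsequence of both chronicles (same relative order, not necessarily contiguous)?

6

One common subsequence of length 6: quake at chronicle I[1]=chronicle II[4]; then launch at chronicle I[4]=chronicle II[6]; then ruling at chronicle I[5]=chronicle II[8]; then treaty at chronicle I[6]=chronicle II[9]; then launch at chronicle I[7]=chronicle II[10]; then quake at chronicle I[12]=chronicle II[13]. dp[14][13] = 6 confirms this is the maximum.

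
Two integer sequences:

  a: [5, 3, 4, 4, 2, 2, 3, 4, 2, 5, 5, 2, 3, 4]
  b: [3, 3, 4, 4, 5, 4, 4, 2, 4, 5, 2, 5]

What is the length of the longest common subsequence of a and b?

7

Pick 5 at a[1]=b[5]; then 4 at a[3]=b[6]; then 4 at a[4]=b[7]; then 2 at a[6]=b[8]; then 4 at a[8]=b[9]; then 2 at a[9]=b[11]; then 5 at a[11]=b[12]; all 7 values appear in both, in order. dp[14][12] = 7 confirms this is the maximum.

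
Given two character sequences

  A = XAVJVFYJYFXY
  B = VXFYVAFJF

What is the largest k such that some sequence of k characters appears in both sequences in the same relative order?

5

Pick X at A[1]=B[2]; then A at A[2]=B[6]; then F at A[6]=B[7]; then J at A[8]=B[8]; then F at A[10]=B[9]; all 5 characters appear in both, in order, and the DP table's final entry dp[12][9] is also 5, so no common subsequence is longer.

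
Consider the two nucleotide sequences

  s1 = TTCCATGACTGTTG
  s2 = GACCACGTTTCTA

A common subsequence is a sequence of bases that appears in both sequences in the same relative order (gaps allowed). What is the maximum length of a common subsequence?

Taking C at s1[3]=s2[3]; then C at s1[4]=s2[4]; then A at s1[5]=s2[5]; then T at s1[6]=s2[8]; then T at s1[10]=s2[9]; then T at s1[12]=s2[10]; then T at s1[13]=s2[12] gives a common subsequence of length 7. The LCS DP gives dp[14][13] = 7, so this is optimal.

7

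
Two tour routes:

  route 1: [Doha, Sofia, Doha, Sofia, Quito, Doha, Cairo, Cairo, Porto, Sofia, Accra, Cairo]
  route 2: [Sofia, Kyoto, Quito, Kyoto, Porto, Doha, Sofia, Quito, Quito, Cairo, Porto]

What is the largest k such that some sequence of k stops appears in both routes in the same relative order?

6

Pick Sofia [2,1] → Doha [3,6] → Sofia [4,7] → Quito [5,9] → Cairo [8,10] → Porto [9,11]; all 6 stops appear in both, in order. The LCS DP gives dp[12][11] = 6, so this is optimal.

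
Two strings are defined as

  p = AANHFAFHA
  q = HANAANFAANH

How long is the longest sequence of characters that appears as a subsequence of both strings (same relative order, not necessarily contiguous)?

6

Let dp[i][j] be the LCS length of the first i characters of p and the first j characters of q. dp[i][j] = dp[i-1][j-1]+1 when the i-th and j-th characters match, else max(dp[i-1][j], dp[i][j-1]).
    ·  H  A  N  A  A  N  F  A  A  N  H
 ·  0  0  0  0  0  0  0  0  0  0  0  0
 A  0  0  1  1  1  1  1  1  1  1  1  1
 A  0  0  1  1  2  2  2  2  2  2  2  2
 N  0  0  1  2  2  2  3  3  3  3  3  3
 H  0  1  1  2  2  2  3  3  3  3  3  4
 F  0  1  1  2  2  2  3  4  4  4  4  4
 A  0  1  2  2  3  3  3  4  5  5  5  5
 F  0  1  2  2  3  3  3  4  5  5  5  5
 H  0  1  2  2  3  3  3  4  5  5  5  6
 A  0  1  2  2  3  4  4  4  5  6  6  6
dp[9][11] = 6. One LCS (by backtracking along matches): AANFAH.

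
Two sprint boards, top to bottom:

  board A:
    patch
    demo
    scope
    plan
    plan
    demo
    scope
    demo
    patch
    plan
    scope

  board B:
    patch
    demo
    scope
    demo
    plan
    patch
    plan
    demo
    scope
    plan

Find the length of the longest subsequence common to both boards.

8

One common subsequence of length 8: patch (board A #1, board B #1); then demo (board A #2, board B #2); then scope (board A #3, board B #3); then plan (board A #4, board B #5); then plan (board A #5, board B #7); then demo (board A #6, board B #8); then scope (board A #7, board B #9); then plan (board A #10, board B #10). dp[11][10] = 8 confirms this is the maximum.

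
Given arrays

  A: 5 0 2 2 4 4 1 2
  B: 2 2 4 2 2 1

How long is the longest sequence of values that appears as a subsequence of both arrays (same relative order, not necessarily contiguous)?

Pick 2 (A #3, B #1); then 2 (A #4, B #2); then 4 (A #5, B #3); then 1 (A #7, B #6); all 4 values appear in both, in order. Since dp[8][6] = 4, nothing longer is possible.

4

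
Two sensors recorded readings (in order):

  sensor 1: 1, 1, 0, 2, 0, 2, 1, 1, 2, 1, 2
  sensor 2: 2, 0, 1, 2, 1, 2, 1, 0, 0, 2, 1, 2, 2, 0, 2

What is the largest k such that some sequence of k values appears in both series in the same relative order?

8

Match 1 at sensor 1[1]=sensor 2[5]; then 1 at sensor 1[2]=sensor 2[7]; then 0 at sensor 1[3]=sensor 2[8]; then 0 at sensor 1[5]=sensor 2[9]; then 2 at sensor 1[6]=sensor 2[10]; then 1 at sensor 1[7]=sensor 2[11]; then 2 at sensor 1[9]=sensor 2[13]; then 2 at sensor 1[11]=sensor 2[15] — 8 values in the same relative order in both, and the DP table's final entry dp[11][15] is also 8, so no common subsequence is longer.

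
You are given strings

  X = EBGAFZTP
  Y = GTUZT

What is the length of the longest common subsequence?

Let dp[i][j] be the LCS length of the first i characters of X and the first j characters of Y. dp[i][j] = dp[i-1][j-1]+1 when the i-th and j-th characters match, else max(dp[i-1][j], dp[i][j-1]).
    ·  G  T  U  Z  T
 ·  0  0  0  0  0  0
 E  0  0  0  0  0  0
 B  0  0  0  0  0  0
 G  0  1  1  1  1  1
 A  0  1  1  1  1  1
 F  0  1  1  1  1  1
 Z  0  1  1  1  2  2
 T  0  1  2  2  2  3
 P  0  1  2  2  2  3
dp[8][5] = 3. One LCS (by backtracking along matches): GZT.

3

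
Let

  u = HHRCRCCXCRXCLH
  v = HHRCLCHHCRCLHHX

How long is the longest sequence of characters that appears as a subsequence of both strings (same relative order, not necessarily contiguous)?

Match H [1,1], H [2,2], R [3,3], C [4,4], C [6,6], C [9,9], R [10,10], C [12,11], L [13,12], H [14,14] — 10 characters in the same relative order in both. The LCS DP gives dp[14][15] = 10, so this is optimal.

10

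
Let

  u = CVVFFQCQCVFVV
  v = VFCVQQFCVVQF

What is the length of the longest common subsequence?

7

One common subsequence of length 7: C (u #1, v #3); then V (u #3, v #4); then Q (u #6, v #5); then Q (u #8, v #6); then C (u #9, v #8); then V (u #10, v #10); then F (u #11, v #12). dp[13][12] = 7 confirms this is the maximum.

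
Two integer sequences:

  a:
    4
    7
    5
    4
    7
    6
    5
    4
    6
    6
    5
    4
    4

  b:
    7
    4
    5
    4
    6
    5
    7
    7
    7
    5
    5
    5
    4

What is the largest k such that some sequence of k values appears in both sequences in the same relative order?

7

Pick 4 at a[1]=b[2], then 5 at a[3]=b[3], then 4 at a[4]=b[4], then 7 at a[5]=b[9], then 5 at a[7]=b[11], then 5 at a[11]=b[12], then 4 at a[13]=b[13]; all 7 values appear in both, in order, and the DP table's final entry dp[13][13] is also 7, so no common subsequence is longer.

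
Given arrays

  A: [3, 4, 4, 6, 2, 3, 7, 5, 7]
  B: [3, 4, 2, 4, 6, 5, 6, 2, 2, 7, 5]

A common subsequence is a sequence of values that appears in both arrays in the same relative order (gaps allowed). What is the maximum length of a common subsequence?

Let dp[i][j] be the LCS length of the first i values of A and the first j values of B. dp[i][j] = dp[i-1][j-1]+1 when the i-th and j-th values match, else max(dp[i-1][j], dp[i][j-1]).
    ·  3  4  2  4  6  5  6  2  2  7  5
 ·  0  0  0  0  0  0  0  0  0  0  0  0
 3  0  1  1  1  1  1  1  1  1  1  1  1
 4  0  1  2  2  2  2  2  2  2  2  2  2
 4  0  1  2  2  3  3  3  3  3  3  3  3
 6  0  1  2  2  3  4  4  4  4  4  4  4
 2  0  1  2  3  3  4  4  4  5  5  5  5
 3  0  1  2  3  3  4  4  4  5  5  5  5
 7  0  1  2  3  3  4  4  4  5  5  6  6
 5  0  1  2  3  3  4  5  5  5  5  6  7
 7  0  1  2  3  3  4  5  5  5  5  6  7
dp[9][11] = 7. One LCS (by backtracking along matches): 3, 4, 4, 6, 2, 7, 5.

7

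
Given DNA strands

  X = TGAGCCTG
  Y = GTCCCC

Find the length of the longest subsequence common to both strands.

One common subsequence of length 3: T at X[1]=Y[2], then C at X[5]=Y[5], then C at X[6]=Y[6]. Since dp[8][6] = 3, nothing longer is possible.

3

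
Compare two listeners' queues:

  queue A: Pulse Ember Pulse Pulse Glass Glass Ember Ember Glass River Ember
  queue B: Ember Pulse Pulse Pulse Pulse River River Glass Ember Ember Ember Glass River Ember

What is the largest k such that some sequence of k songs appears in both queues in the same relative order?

9

One common subsequence of length 9: Pulse [1,3]; then Pulse [3,4]; then Pulse [4,5]; then Glass [5,8]; then Ember [7,10]; then Ember [8,11]; then Glass [9,12]; then River [10,13]; then Ember [11,14], and the DP table's final entry dp[11][14] is also 9, so no common subsequence is longer.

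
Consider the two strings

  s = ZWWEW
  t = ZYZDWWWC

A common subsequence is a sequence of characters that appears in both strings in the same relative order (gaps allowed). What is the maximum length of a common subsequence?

4

Taking Z (s #1, t #3); then W (s #2, t #5); then W (s #3, t #6); then W (s #5, t #7) gives a common subsequence of length 4. Since dp[5][8] = 4, nothing longer is possible.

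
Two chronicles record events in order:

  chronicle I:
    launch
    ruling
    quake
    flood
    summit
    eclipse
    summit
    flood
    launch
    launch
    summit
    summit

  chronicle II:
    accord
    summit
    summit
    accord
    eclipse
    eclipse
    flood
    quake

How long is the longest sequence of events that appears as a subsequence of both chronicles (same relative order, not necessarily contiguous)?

3

Match summit at chronicle I[5]=chronicle II[3], eclipse at chronicle I[6]=chronicle II[6], flood at chronicle I[8]=chronicle II[7] — 3 events in the same relative order in both. Since dp[12][8] = 3, nothing longer is possible.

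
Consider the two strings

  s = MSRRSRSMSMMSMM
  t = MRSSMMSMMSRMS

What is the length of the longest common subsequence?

10

Pick M [1,1], R [4,2], S [5,3], S [7,4], M [8,6], S [9,7], M [10,8], M [11,9], S [12,10], M [13,12]; all 10 characters appear in both, in order, and the DP table's final entry dp[14][13] is also 10, so no common subsequence is longer.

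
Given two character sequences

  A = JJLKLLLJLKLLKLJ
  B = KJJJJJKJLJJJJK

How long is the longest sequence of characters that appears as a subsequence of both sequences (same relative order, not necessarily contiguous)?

6

Match J at A[1]=B[5], then J at A[2]=B[6], then K at A[4]=B[7], then L at A[5]=B[9], then J at A[8]=B[13], then K at A[13]=B[14] — 6 characters in the same relative order in both, and the DP table's final entry dp[15][14] is also 6, so no common subsequence is longer.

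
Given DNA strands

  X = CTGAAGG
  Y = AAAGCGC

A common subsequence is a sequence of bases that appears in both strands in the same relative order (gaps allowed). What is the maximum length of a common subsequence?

Let dp[i][j] be the LCS length of the first i bases of X and the first j bases of Y. dp[i][j] = dp[i-1][j-1]+1 when the i-th and j-th bases match, else max(dp[i-1][j], dp[i][j-1]).
    ·  A  A  A  G  C  G  C
 ·  0  0  0  0  0  0  0  0
 C  0  0  0  0  0  1  1  1
 T  0  0  0  0  0  1  1  1
 G  0  0  0  0  1  1  2  2
 A  0  1  1  1  1  1  2  2
 A  0  1  2  2  2  2  2  2
 G  0  1  2  2  3  3  3  3
 G  0  1  2  2  3  3  4  4
dp[7][7] = 4. One LCS (by backtracking along matches): AAGG.

4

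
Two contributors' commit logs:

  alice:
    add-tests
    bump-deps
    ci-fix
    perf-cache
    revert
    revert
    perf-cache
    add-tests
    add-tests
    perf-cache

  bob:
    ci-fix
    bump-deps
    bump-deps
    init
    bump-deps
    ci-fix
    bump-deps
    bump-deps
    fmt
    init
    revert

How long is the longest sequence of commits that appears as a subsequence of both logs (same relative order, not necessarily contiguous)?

3

Taking bump-deps at alice[2]=bob[5] → ci-fix at alice[3]=bob[6] → revert at alice[6]=bob[11] gives a common subsequence of length 3. The LCS DP gives dp[10][11] = 3, so this is optimal.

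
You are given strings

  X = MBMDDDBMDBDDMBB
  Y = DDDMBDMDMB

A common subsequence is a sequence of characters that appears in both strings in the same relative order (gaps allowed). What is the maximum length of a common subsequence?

9

Let dp[i][j] be the LCS length of the first i characters of X and the first j characters of Y. dp[i][j] = dp[i-1][j-1]+1 when the i-th and j-th characters match, else max(dp[i-1][j], dp[i][j-1]).
    ·  D  D  D  M  B  D  M  D  M  B
 ·  0  0  0  0  0  0  0  0  0  0  0
 M  0  0  0  0  1  1  1  1  1  1  1
 B  0  0  0  0  1  2  2  2  2  2  2
 M  0  0  0  0  1  2  2  3  3  3  3
 D  0  1  1  1  1  2  3  3  4  4  4
 D  0  1  2  2  2  2  3  3  4  4  4
 D  0  1  2  3  3  3  3  3  4  4  4
 B  0  1  2  3  3  4  4  4  4  4  5
 M  0  1  2  3  4  4  4  5  5  5  5
 D  0  1  2  3  4  4  5  5  6  6  6
 B  0  1  2  3  4  5  5  5  6  6  7
 D  0  1  2  3  4  5  6  6  6  6  7
 D  0  1  2  3  4  5  6  6  7  7  7
 M  0  1  2  3  4  5  6  7  7  8  8
 B  0  1  2  3  4  5  6  7  7  8  9
 B  0  1  2  3  4  5  6  7  7  8  9
dp[15][10] = 9. One LCS (by backtracking along matches): DDDMBDDMB.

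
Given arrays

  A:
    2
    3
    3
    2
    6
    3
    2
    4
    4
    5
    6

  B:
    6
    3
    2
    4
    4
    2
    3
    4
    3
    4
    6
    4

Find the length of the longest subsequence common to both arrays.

6

Let dp[i][j] be the LCS length of the first i values of A and the first j values of B. dp[i][j] = dp[i-1][j-1]+1 when the i-th and j-th values match, else max(dp[i-1][j], dp[i][j-1]).
    ·  6  3  2  4  4  2  3  4  3  4  6  4
 ·  0  0  0  0  0  0  0  0  0  0  0  0  0
 2  0  0  0  1  1  1  1  1  1  1  1  1  1
 3  0  0  1  1  1  1  1  2  2  2  2  2  2
 3  0  0  1  1  1  1  1  2  2  3  3  3  3
 2  0  0  1  2  2  2  2  2  2  3  3  3  3
 6  0  1  1  2  2  2  2  2  2  3  3  4  4
 3  0  1  2  2  2  2  2  3  3  3  3  4  4
 2  0  1  2  3  3  3  3  3  3  3  3  4  4
 4  0  1  2  3  4  4  4  4  4  4  4  4  5
 4  0  1  2  3  4  5  5  5  5  5  5  5  5
 5  0  1  2  3  4  5  5  5  5  5  5  5  5
 6  0  1  2  3  4  5  5  5  5  5  5  6  6
dp[11][12] = 6. One LCS (by backtracking along matches): 2, 2, 3, 4, 4, 6.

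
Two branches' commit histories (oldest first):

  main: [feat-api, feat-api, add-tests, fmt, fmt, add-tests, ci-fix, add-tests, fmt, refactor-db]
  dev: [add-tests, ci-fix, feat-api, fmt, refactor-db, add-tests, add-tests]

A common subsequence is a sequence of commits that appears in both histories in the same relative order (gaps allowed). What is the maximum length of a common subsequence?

One common subsequence of length 4: feat-api [2,3], fmt [4,4], add-tests [6,6], add-tests [8,7]. The LCS DP gives dp[10][7] = 4, so this is optimal.

4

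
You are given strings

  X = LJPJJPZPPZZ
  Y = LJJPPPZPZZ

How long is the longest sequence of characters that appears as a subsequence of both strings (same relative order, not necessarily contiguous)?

Let dp[i][j] be the LCS length of the first i characters of X and the first j characters of Y. dp[i][j] = dp[i-1][j-1]+1 when the i-th and j-th characters match, else max(dp[i-1][j], dp[i][j-1]).
    ·  L  J  J  P  P  P  Z  P  Z  Z
 ·  0  0  0  0  0  0  0  0  0  0  0
 L  0  1  1  1  1  1  1  1  1  1  1
 J  0  1  2  2  2  2  2  2  2  2  2
 P  0  1  2  2  3  3  3  3  3  3  3
 J  0  1  2  3  3  3  3  3  3  3  3
 J  0  1  2  3  3  3  3  3  3  3  3
 P  0  1  2  3  4  4  4  4  4  4  4
 Z  0  1  2  3  4  4  4  5  5  5  5
 P  0  1  2  3  4  5  5  5  6  6  6
 P  0  1  2  3  4  5  6  6  6  6  6
 Z  0  1  2  3  4  5  6  7  7  7  7
 Z  0  1  2  3  4  5  6  7  7  8  8
dp[11][10] = 8. One LCS (by backtracking along matches): LJPPZPZZ.

8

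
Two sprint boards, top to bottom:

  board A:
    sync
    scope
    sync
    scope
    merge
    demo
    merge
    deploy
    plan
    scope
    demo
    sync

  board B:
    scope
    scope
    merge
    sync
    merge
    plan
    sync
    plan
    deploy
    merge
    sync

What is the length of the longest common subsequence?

6

One common subsequence of length 6: scope at board A[2]=board B[1], scope at board A[4]=board B[2], merge at board A[5]=board B[3], merge at board A[7]=board B[5], deploy at board A[8]=board B[9], sync at board A[12]=board B[11]. dp[12][11] = 6 confirms this is the maximum.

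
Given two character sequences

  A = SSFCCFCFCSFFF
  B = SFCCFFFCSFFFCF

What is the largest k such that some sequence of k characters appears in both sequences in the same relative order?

One common subsequence of length 11: S (A #2, B #1) → F (A #3, B #2) → C (A #4, B #3) → C (A #5, B #4) → F (A #6, B #6) → F (A #8, B #7) → C (A #9, B #8) → S (A #10, B #9) → F (A #11, B #11) → F (A #12, B #12) → F (A #13, B #14). The LCS DP gives dp[13][14] = 11, so this is optimal.

11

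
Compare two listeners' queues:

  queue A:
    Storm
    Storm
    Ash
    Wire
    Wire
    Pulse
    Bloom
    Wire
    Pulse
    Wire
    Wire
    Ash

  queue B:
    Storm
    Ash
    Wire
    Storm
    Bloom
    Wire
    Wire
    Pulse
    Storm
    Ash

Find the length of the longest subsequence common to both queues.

Taking Storm at queue A[2]=queue B[1], then Ash at queue A[3]=queue B[2], then Wire at queue A[4]=queue B[3], then Wire at queue A[5]=queue B[6], then Wire at queue A[8]=queue B[7], then Pulse at queue A[9]=queue B[8], then Ash at queue A[12]=queue B[10] gives a common subsequence of length 7, and the DP table's final entry dp[12][10] is also 7, so no common subsequence is longer.

7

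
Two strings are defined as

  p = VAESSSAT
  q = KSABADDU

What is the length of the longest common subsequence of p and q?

Let dp[i][j] be the LCS length of the first i characters of p and the first j characters of q. dp[i][j] = dp[i-1][j-1]+1 when the i-th and j-th characters match, else max(dp[i-1][j], dp[i][j-1]).
    ·  K  S  A  B  A  D  D  U
 ·  0  0  0  0  0  0  0  0  0
 V  0  0  0  0  0  0  0  0  0
 A  0  0  0  1  1  1  1  1  1
 E  0  0  0  1  1  1  1  1  1
 S  0  0  1  1  1  1  1  1  1
 S  0  0  1  1  1  1  1  1  1
 S  0  0  1  1  1  1  1  1  1
 A  0  0  1  2  2  2  2  2  2
 T  0  0  1  2  2  2  2  2  2
dp[8][8] = 2. One LCS (by backtracking along matches): AA.

2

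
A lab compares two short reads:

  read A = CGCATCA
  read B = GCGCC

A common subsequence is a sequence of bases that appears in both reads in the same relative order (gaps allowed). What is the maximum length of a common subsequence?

Let dp[i][j] be the LCS length of the first i bases of read A and the first j bases of read B. dp[i][j] = dp[i-1][j-1]+1 when the i-th and j-th bases match, else max(dp[i-1][j], dp[i][j-1]).
    ·  G  C  G  C  C
 ·  0  0  0  0  0  0
 C  0  0  1  1  1  1
 G  0  1  1  2  2  2
 C  0  1  2  2  3  3
 A  0  1  2  2  3  3
 T  0  1  2  2  3  3
 C  0  1  2  2  3  4
 A  0  1  2  2  3  4
dp[7][5] = 4. One LCS (by backtracking along matches): CGCC.

4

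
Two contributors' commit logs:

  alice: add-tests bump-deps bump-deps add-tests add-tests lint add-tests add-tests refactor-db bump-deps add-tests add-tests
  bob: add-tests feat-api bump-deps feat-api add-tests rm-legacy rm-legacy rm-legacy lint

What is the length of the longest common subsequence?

4

Pick add-tests (alice #1, bob #1), bump-deps (alice #2, bob #3), add-tests (alice #4, bob #5), lint (alice #6, bob #9); all 4 commits appear in both, in order, and the DP table's final entry dp[12][9] is also 4, so no common subsequence is longer.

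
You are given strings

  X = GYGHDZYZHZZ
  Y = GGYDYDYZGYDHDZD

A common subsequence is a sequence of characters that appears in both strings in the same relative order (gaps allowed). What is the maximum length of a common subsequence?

One common subsequence of length 7: G at X[1]=Y[2], then Y at X[2]=Y[5], then D at X[5]=Y[6], then Z at X[6]=Y[8], then Y at X[7]=Y[10], then H at X[9]=Y[12], then Z at X[10]=Y[14]. Since dp[11][15] = 7, nothing longer is possible.

7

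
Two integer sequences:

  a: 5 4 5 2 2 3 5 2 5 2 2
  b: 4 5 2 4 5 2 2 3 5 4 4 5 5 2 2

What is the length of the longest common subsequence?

One common subsequence of length 10: 5 (a #1, b #2), then 4 (a #2, b #4), then 5 (a #3, b #5), then 2 (a #4, b #6), then 2 (a #5, b #7), then 3 (a #6, b #8), then 5 (a #7, b #12), then 5 (a #9, b #13), then 2 (a #10, b #14), then 2 (a #11, b #15). dp[11][15] = 10 confirms this is the maximum.

10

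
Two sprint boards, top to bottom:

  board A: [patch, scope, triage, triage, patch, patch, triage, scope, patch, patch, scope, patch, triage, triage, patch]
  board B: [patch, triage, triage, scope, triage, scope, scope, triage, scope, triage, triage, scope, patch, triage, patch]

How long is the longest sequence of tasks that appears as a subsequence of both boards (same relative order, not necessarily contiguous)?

9

Taking patch at board A[1]=board B[1]; then scope at board A[2]=board B[7]; then triage at board A[3]=board B[8]; then triage at board A[4]=board B[10]; then triage at board A[7]=board B[11]; then scope at board A[11]=board B[12]; then patch at board A[12]=board B[13]; then triage at board A[14]=board B[14]; then patch at board A[15]=board B[15] gives a common subsequence of length 9. dp[15][15] = 9 confirms this is the maximum.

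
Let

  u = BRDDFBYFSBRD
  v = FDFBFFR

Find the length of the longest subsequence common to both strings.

5

Let dp[i][j] be the LCS length of the first i characters of u and the first j characters of v. dp[i][j] = dp[i-1][j-1]+1 when the i-th and j-th characters match, else max(dp[i-1][j], dp[i][j-1]).
    ·  F  D  F  B  F  F  R
 ·  0  0  0  0  0  0  0  0
 B  0  0  0  0  1  1  1  1
 R  0  0  0  0  1  1  1  2
 D  0  0  1  1  1  1  1  2
 D  0  0  1  1  1  1  1  2
 F  0  1  1  2  2  2  2  2
 B  0  1  1  2  3  3  3  3
 Y  0  1  1  2  3  3  3  3
 F  0  1  1  2  3  4  4  4
 S  0  1  1  2  3  4  4  4
 B  0  1  1  2  3  4  4  4
 R  0  1  1  2  3  4  4  5
 D  0  1  2  2  3  4  4  5
dp[12][7] = 5. One LCS (by backtracking along matches): DFBFR.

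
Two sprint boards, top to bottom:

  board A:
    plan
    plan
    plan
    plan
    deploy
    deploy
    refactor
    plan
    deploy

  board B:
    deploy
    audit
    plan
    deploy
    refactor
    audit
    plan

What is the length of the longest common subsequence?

Taking plan (board A #4, board B #3) → deploy (board A #6, board B #4) → refactor (board A #7, board B #5) → plan (board A #8, board B #7) gives a common subsequence of length 4, and the DP table's final entry dp[9][7] is also 4, so no common subsequence is longer.

4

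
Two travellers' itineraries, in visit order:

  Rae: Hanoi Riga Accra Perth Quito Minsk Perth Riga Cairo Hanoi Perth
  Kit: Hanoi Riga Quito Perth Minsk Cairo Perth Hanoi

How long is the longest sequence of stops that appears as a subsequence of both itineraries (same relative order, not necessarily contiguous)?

Taking Hanoi at Rae[1]=Kit[1]; then Riga at Rae[2]=Kit[2]; then Perth at Rae[4]=Kit[4]; then Minsk at Rae[6]=Kit[5]; then Perth at Rae[7]=Kit[7]; then Hanoi at Rae[10]=Kit[8] gives a common subsequence of length 6. Since dp[11][8] = 6, nothing longer is possible.

6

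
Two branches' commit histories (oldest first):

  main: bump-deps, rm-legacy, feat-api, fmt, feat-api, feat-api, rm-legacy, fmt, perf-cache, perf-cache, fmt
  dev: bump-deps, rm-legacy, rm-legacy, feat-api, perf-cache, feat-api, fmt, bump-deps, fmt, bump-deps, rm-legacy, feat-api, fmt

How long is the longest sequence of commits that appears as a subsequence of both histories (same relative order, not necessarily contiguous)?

6

Pick bump-deps (main #1, dev #1), then rm-legacy (main #2, dev #3), then feat-api (main #3, dev #6), then fmt (main #4, dev #9), then feat-api (main #6, dev #12), then fmt (main #11, dev #13); all 6 commits appear in both, in order. Since dp[11][13] = 6, nothing longer is possible.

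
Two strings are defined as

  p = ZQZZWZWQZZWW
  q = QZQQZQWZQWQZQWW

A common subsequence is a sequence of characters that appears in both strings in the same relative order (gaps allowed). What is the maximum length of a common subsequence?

10

Pick Z at p[1]=q[2], then Q at p[2]=q[4], then Z at p[3]=q[5], then W at p[5]=q[7], then Z at p[6]=q[8], then W at p[7]=q[10], then Q at p[8]=q[11], then Z at p[9]=q[12], then W at p[11]=q[14], then W at p[12]=q[15]; all 10 characters appear in both, in order. Since dp[12][15] = 10, nothing longer is possible.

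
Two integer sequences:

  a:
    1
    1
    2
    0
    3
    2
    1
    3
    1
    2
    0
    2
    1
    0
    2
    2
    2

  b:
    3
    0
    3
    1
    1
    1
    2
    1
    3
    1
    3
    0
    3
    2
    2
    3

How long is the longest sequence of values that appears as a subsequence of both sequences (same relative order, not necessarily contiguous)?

9

Pick 1 (a #1, b #5), 1 (a #2, b #6), 2 (a #3, b #7), 3 (a #5, b #9), 1 (a #7, b #10), 3 (a #8, b #11), 0 (a #11, b #12), 2 (a #12, b #14), 2 (a #15, b #15); all 9 values appear in both, in order. dp[17][16] = 9 confirms this is the maximum.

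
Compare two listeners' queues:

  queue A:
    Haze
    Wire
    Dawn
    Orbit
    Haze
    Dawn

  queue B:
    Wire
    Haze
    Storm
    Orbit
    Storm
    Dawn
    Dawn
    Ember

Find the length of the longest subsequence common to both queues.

Match Haze (queue A #1, queue B #2), then Dawn (queue A #3, queue B #6), then Dawn (queue A #6, queue B #7) — 3 songs in the same relative order in both, and the DP table's final entry dp[6][8] is also 3, so no common subsequence is longer.

3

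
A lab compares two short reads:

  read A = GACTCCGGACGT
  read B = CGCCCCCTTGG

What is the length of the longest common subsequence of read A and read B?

6

Taking G [1,2]; then C [3,5]; then C [5,6]; then C [6,7]; then G [8,10]; then G [11,11] gives a common subsequence of length 6. The LCS DP gives dp[12][11] = 6, so this is optimal.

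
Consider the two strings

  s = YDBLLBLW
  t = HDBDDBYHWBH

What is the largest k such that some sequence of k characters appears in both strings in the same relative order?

Let dp[i][j] be the LCS length of the first i characters of s and the first j characters of t. dp[i][j] = dp[i-1][j-1]+1 when the i-th and j-th characters match, else max(dp[i-1][j], dp[i][j-1]).
    ·  H  D  B  D  D  B  Y  H  W  B  H
 ·  0  0  0  0  0  0  0  0  0  0  0  0
 Y  0  0  0  0  0  0  0  1  1  1  1  1
 D  0  0  1  1  1  1  1  1  1  1  1  1
 B  0  0  1  2  2  2  2  2  2  2  2  2
 L  0  0  1  2  2  2  2  2  2  2  2  2
 L  0  0  1  2  2  2  2  2  2  2  2  2
 B  0  0  1  2  2  2  3  3  3  3  3  3
 L  0  0  1  2  2  2  3  3  3  3  3  3
 W  0  0  1  2  2  2  3  3  3  4  4  4
dp[8][11] = 4. One LCS (by backtracking along matches): DBBW.

4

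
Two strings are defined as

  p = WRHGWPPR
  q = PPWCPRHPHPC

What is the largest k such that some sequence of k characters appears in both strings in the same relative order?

One common subsequence of length 5: W at p[1]=q[3]; then R at p[2]=q[6]; then H at p[3]=q[7]; then P at p[6]=q[8]; then P at p[7]=q[10]. The LCS DP gives dp[8][11] = 5, so this is optimal.

5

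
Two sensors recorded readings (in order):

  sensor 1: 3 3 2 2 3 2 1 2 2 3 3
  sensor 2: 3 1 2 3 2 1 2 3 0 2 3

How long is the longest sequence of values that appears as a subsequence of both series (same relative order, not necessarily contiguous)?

Taking 3 (sensor 1 #1, sensor 2 #1), 2 (sensor 1 #4, sensor 2 #3), 3 (sensor 1 #5, sensor 2 #4), 2 (sensor 1 #6, sensor 2 #5), 1 (sensor 1 #7, sensor 2 #6), 2 (sensor 1 #8, sensor 2 #7), 2 (sensor 1 #9, sensor 2 #10), 3 (sensor 1 #11, sensor 2 #11) gives a common subsequence of length 8, and the DP table's final entry dp[11][11] is also 8, so no common subsequence is longer.

8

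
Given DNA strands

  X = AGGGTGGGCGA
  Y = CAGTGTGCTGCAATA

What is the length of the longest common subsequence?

8

One common subsequence of length 8: A [1,2], G [2,3], G [3,5], G [4,7], T [5,9], G [8,10], C [9,11], A [11,15], and the DP table's final entry dp[11][15] is also 8, so no common subsequence is longer.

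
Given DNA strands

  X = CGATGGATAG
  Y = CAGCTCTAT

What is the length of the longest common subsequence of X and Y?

5

Pick C [1,1], then G [2,3], then T [4,7], then A [7,8], then T [8,9]; all 5 bases appear in both, in order, and the DP table's final entry dp[10][9] is also 5, so no common subsequence is longer.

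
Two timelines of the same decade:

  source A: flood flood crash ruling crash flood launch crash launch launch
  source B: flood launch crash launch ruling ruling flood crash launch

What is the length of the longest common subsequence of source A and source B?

Taking flood [1,1], then crash [3,3], then ruling [4,6], then flood [6,7], then crash [8,8], then launch [10,9] gives a common subsequence of length 6. The LCS DP gives dp[10][9] = 6, so this is optimal.

6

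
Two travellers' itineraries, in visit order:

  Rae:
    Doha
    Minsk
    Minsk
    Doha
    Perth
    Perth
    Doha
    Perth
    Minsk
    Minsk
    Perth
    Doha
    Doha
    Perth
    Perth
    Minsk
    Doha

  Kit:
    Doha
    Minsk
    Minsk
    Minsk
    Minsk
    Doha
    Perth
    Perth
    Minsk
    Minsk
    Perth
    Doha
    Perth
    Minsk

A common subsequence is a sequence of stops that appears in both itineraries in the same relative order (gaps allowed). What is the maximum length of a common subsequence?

12

Taking Doha (Rae #1, Kit #1) → Minsk (Rae #2, Kit #4) → Minsk (Rae #3, Kit #5) → Doha (Rae #4, Kit #6) → Perth (Rae #6, Kit #7) → Perth (Rae #8, Kit #8) → Minsk (Rae #9, Kit #9) → Minsk (Rae #10, Kit #10) → Perth (Rae #11, Kit #11) → Doha (Rae #13, Kit #12) → Perth (Rae #15, Kit #13) → Minsk (Rae #16, Kit #14) gives a common subsequence of length 12. dp[17][14] = 12 confirms this is the maximum.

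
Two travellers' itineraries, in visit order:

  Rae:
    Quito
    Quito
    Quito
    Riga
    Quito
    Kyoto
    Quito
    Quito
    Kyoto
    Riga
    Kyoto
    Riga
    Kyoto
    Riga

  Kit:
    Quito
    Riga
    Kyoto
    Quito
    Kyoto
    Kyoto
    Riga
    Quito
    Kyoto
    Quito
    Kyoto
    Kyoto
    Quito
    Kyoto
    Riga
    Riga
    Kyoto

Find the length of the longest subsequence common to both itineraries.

11

Taking Quito at Rae[1]=Kit[1]; then Quito at Rae[2]=Kit[4]; then Riga at Rae[4]=Kit[7]; then Quito at Rae[5]=Kit[8]; then Kyoto at Rae[6]=Kit[9]; then Quito at Rae[7]=Kit[10]; then Quito at Rae[8]=Kit[13]; then Kyoto at Rae[9]=Kit[14]; then Riga at Rae[10]=Kit[15]; then Riga at Rae[12]=Kit[16]; then Kyoto at Rae[13]=Kit[17] gives a common subsequence of length 11. Since dp[14][17] = 11, nothing longer is possible.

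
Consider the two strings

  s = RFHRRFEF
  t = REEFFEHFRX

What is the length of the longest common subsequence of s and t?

Pick R [1,1] → F [2,4] → F [6,5] → E [7,6] → F [8,8]; all 5 characters appear in both, in order, and the DP table's final entry dp[8][10] is also 5, so no common subsequence is longer.

5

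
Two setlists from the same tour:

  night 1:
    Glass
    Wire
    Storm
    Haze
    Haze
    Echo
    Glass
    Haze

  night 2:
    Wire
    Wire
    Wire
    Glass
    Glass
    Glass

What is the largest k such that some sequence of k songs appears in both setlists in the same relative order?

Taking Glass at night 1[1]=night 2[5], Glass at night 1[7]=night 2[6] gives a common subsequence of length 2, and the DP table's final entry dp[8][6] is also 2, so no common subsequence is longer.

2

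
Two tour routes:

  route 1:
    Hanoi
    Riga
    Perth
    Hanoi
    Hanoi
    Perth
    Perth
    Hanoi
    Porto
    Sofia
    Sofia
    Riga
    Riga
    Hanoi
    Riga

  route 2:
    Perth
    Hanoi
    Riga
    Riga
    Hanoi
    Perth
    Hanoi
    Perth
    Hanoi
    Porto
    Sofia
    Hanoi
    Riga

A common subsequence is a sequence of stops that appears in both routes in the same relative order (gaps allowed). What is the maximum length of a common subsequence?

Taking Hanoi [1,2]; then Riga [2,4]; then Perth [3,6]; then Hanoi [5,7]; then Perth [7,8]; then Hanoi [8,9]; then Porto [9,10]; then Sofia [11,11]; then Hanoi [14,12]; then Riga [15,13] gives a common subsequence of length 10. dp[15][13] = 10 confirms this is the maximum.

10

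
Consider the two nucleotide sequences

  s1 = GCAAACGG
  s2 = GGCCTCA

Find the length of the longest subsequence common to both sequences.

3

One common subsequence of length 3: G at s1[1]=s2[2]; then C at s1[2]=s2[6]; then A at s1[5]=s2[7]. The LCS DP gives dp[8][7] = 3, so this is optimal.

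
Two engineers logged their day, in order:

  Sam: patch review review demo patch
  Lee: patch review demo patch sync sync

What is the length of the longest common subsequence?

4

Taking patch (Sam #1, Lee #1) → review (Sam #3, Lee #2) → demo (Sam #4, Lee #3) → patch (Sam #5, Lee #4) gives a common subsequence of length 4. Since dp[5][6] = 4, nothing longer is possible.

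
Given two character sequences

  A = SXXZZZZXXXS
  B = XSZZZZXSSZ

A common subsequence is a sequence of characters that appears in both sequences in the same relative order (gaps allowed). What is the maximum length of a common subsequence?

7

Let dp[i][j] be the LCS length of the first i characters of A and the first j characters of B. dp[i][j] = dp[i-1][j-1]+1 when the i-th and j-th characters match, else max(dp[i-1][j], dp[i][j-1]).
    ·  X  S  Z  Z  Z  Z  X  S  S  Z
 ·  0  0  0  0  0  0  0  0  0  0  0
 S  0  0  1  1  1  1  1  1  1  1  1
 X  0  1  1  1  1  1  1  2  2  2  2
 X  0  1  1  1  1  1  1  2  2  2  2
 Z  0  1  1  2  2  2  2  2  2  2  3
 Z  0  1  1  2  3  3  3  3  3  3  3
 Z  0  1  1  2  3  4  4  4  4  4  4
 Z  0  1  1  2  3  4  5  5  5  5  5
 X  0  1  1  2  3  4  5  6  6  6  6
 X  0  1  1  2  3  4  5  6  6  6  6
 X  0  1  1  2  3  4  5  6  6  6  6
 S  0  1  2  2  3  4  5  6  7  7  7
dp[11][10] = 7. One LCS (by backtracking along matches): SZZZZXS.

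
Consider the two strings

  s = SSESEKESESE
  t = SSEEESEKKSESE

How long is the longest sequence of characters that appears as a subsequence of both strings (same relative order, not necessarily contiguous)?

10

Let dp[i][j] be the LCS length of the first i characters of s and the first j characters of t. dp[i][j] = dp[i-1][j-1]+1 when the i-th and j-th characters match, else max(dp[i-1][j], dp[i][j-1]).
    ·  S  S  E  E  E  S  E  K  K  S  E  S  E
 ·  0  0  0  0  0  0  0  0  0  0  0  0  0  0
 S  0  1  1  1  1  1  1  1  1  1  1  1  1  1
 S  0  1  2  2  2  2  2  2  2  2  2  2  2  2
 E  0  1  2  3  3  3  3  3  3  3  3  3  3  3
 S  0  1  2  3  3  3  4  4  4  4  4  4  4  4
 E  0  1  2  3  4  4  4  5  5  5  5  5  5  5
 K  0  1  2  3  4  4  4  5  6  6  6  6  6  6
 E  0  1  2  3  4  5  5  5  6  6  6  7  7  7
 S  0  1  2  3  4  5  6  6  6  6  7  7  8  8
 E  0  1  2  3  4  5  6  7  7  7  7  8  8  9
 S  0  1  2  3  4  5  6  7  7  7  8  8  9  9
 E  0  1  2  3  4  5  6  7  7  7  8  9  9 10
dp[11][13] = 10. One LCS (by backtracking along matches): SSESEKSESE.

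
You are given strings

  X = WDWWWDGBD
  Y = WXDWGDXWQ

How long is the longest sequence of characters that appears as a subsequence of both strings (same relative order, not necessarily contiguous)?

5

One common subsequence of length 5: W [1,1], D [2,3], W [5,4], G [7,5], D [9,6]. dp[9][9] = 5 confirms this is the maximum.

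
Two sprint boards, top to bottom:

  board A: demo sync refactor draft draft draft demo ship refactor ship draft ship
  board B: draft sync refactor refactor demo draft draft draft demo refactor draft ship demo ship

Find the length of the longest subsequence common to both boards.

9

Taking sync (board A #2, board B #2) → refactor (board A #3, board B #4) → draft (board A #4, board B #6) → draft (board A #5, board B #7) → draft (board A #6, board B #8) → demo (board A #7, board B #9) → refactor (board A #9, board B #10) → ship (board A #10, board B #12) → ship (board A #12, board B #14) gives a common subsequence of length 9. The LCS DP gives dp[12][14] = 9, so this is optimal.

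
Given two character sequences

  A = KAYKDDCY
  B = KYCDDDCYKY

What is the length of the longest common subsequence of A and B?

6

Let dp[i][j] be the LCS length of the first i characters of A and the first j characters of B. dp[i][j] = dp[i-1][j-1]+1 when the i-th and j-th characters match, else max(dp[i-1][j], dp[i][j-1]).
    ·  K  Y  C  D  D  D  C  Y  K  Y
 ·  0  0  0  0  0  0  0  0  0  0  0
 K  0  1  1  1  1  1  1  1  1  1  1
 A  0  1  1  1  1  1  1  1  1  1  1
 Y  0  1  2  2  2  2  2  2  2  2  2
 K  0  1  2  2  2  2  2  2  2  3  3
 D  0  1  2  2  3  3  3  3  3  3  3
 D  0  1  2  2  3  4  4  4  4  4  4
 C  0  1  2  3  3  4  4  5  5  5  5
 Y  0  1  2  3  3  4  4  5  6  6  6
dp[8][10] = 6. One LCS (by backtracking along matches): KYDDCY.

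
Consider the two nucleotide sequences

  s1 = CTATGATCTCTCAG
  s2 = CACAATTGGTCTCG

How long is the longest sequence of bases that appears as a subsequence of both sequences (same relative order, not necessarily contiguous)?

9

Match C at s1[1]=s2[3]; then T at s1[2]=s2[6]; then T at s1[4]=s2[7]; then G at s1[5]=s2[9]; then T at s1[9]=s2[10]; then C at s1[10]=s2[11]; then T at s1[11]=s2[12]; then C at s1[12]=s2[13]; then G at s1[14]=s2[14] — 9 bases in the same relative order in both. dp[14][14] = 9 confirms this is the maximum.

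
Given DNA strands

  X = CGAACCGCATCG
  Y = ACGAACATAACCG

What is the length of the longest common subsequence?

9

Taking C [1,2]; then G [2,3]; then A [3,4]; then A [4,5]; then C [8,6]; then A [9,7]; then T [10,8]; then C [11,12]; then G [12,13] gives a common subsequence of length 9. Since dp[12][13] = 9, nothing longer is possible.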